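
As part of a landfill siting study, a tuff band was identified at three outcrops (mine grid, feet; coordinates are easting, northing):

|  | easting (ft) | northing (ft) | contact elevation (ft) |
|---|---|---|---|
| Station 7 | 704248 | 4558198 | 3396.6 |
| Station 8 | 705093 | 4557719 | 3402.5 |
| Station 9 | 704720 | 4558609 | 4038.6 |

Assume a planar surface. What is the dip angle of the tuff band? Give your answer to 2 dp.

Two edge vectors: Station 7→Station 8 = (845, -479, 5.9), Station 7→Station 9 = (472, 411, 642).
Normal n = (Station 7→Station 8) × (Station 7→Station 9) = (-309942.9, -539705.2, 573383).
So ∂z/∂easting = −n_x/n_z = 0.54055 and ∂z/∂northing = −n_y/n_z = 0.94126.
Gradient magnitude |∇z| = √(a² + b²) = √(0.29220 + 0.88598) = 1.08544.
True dip = arctan(1.08544) = 47.35°, dipping toward SSW (azimuth ≈ 210°).

47.35°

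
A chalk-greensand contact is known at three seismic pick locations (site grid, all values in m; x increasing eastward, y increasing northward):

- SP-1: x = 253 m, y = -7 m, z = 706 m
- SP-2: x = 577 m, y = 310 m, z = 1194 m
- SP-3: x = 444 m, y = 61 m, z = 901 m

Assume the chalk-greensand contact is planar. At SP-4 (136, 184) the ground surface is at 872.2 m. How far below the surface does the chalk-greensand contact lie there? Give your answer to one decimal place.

104.3 m

Two edge vectors: SP-1→SP-2 = (324, 317, 488), SP-1→SP-3 = (191, 68, 195).
Normal n = (SP-1→SP-2) × (SP-1→SP-3) = (28631, 30028, -38515).
So ∂z/∂x = −n_x/n_z = 0.74337 and ∂z/∂y = −n_y/n_z = 0.77964.
Intercept c from SP-1: 706 − 188.07 + 5.46 = 523.38.
At (136, 184): z_contact = 101.10 + 143.45 + 523.38 = 767.94 m.
Depth below ground = 872.2 − 767.94 = 104.3 m.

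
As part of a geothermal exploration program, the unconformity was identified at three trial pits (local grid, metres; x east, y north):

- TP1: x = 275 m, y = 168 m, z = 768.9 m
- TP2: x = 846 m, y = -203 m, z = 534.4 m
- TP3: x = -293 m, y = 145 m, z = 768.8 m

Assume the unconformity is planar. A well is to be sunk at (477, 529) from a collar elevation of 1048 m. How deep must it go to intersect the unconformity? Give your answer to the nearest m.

Let the plane be z = a·x + b·y + c.
TP2−TP1: 571a − 371b = −234.5;  TP3−TP1: −568a − 23b = −0.1.
Solving gives a = −0.02393, b = 0.59525.
Then c = 768.9 − a·275 − b·168 = 675.48.
At (477, 529): z_contact = −11.4 + 314.9 + 675.48 = 979.0 m.
Depth below ground = 1048 − 979.0 = 69 m.

69 m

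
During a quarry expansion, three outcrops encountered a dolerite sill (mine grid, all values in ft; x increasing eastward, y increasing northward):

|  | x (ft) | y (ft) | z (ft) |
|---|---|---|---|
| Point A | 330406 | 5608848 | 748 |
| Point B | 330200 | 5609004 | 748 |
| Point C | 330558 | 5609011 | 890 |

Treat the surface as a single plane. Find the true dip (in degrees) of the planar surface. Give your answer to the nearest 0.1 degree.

Two edge vectors: Point A→Point B = (-206, 156, 0), Point A→Point C = (152, 163, 142).
Normal n = (Point A→Point B) × (Point A→Point C) = (22152, 29252, -57290).
So ∂z/∂x = −n_x/n_z = 0.38666 and ∂z/∂y = −n_y/n_z = 0.51060.
Gradient magnitude |∇z| = √(a² + b²) = √(0.14951 + 0.26071) = 0.64048.
True dip = arctan(0.64048) = 32.6°, dipping toward SW (azimuth ≈ 217°).

32.6°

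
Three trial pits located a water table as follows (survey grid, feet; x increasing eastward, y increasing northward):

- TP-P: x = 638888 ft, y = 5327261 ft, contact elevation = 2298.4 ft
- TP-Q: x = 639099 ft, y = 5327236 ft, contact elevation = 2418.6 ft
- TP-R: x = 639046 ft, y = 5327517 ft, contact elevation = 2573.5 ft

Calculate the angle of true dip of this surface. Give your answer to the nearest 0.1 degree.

Two edge vectors: TP-P→TP-Q = (211, -25, 120.2), TP-P→TP-R = (158, 256, 275.1).
Normal n = (TP-P→TP-Q) × (TP-P→TP-R) = (-37648.7, -39054.5, 57966).
So ∂z/∂x = −n_x/n_z = 0.64950 and ∂z/∂y = −n_y/n_z = 0.67375.
Gradient magnitude |∇z| = √(a² + b²) = √(0.42185 + 0.45394) = 0.93583.
True dip = arctan(0.93583) = 43.1°, dipping toward SW (azimuth ≈ 224°).

43.1°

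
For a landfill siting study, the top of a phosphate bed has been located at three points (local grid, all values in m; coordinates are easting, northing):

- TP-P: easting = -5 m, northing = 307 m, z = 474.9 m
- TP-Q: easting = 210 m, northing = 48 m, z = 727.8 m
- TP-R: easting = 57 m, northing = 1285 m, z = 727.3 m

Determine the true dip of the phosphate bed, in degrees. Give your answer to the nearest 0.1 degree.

54.3°

Let the plane be z = a·easting + b·northing + c.
TP-Q−TP-P: 215a − 259b = 252.9;  TP-R−TP-P: 62a + 978b = 252.4.
Solving gives a = 1.38166, b = 0.17049.
Gradient magnitude |∇z| = √(a² + b²) = √(1.90898 + 0.02907) = 1.39214.
True dip = arctan(1.39214) = 54.3°, dipping toward W (azimuth ≈ 263°).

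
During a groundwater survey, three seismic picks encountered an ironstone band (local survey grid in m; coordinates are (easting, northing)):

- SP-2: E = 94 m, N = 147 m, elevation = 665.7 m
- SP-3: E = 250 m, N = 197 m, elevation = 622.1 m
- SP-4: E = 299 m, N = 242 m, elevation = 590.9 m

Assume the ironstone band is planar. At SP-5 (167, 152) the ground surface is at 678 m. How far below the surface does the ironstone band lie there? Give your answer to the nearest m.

Let the plane be z = a·E + b·N + c.
SP-3−SP-2: 156a + 50b = −43.6;  SP-4−SP-2: 205a + 95b = −74.8.
Solving gives a = −0.08796, b = −0.59755.
Then c = 665.7 − a·94 − b·147 = 761.81.
At (167, 152): z_contact = −14.7 − 90.8 + 761.81 = 656.3 m.
Depth below ground = 678 − 656.3 = 22 m.

22 m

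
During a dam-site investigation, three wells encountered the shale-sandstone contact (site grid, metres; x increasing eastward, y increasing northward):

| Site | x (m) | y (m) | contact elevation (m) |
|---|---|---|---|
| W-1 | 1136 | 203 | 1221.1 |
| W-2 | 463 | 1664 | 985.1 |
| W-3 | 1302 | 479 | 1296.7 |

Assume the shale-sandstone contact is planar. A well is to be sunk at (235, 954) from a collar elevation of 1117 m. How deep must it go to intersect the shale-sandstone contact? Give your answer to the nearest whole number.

245 m

Let the plane be z = a·x + b·y + c.
W-2−W-1: −673a + 1461b = −236;  W-3−W-1: 166a + 276b = 75.6.
Solving gives a = 0.40999, b = 0.02733.
Then c = 1221.1 − a·1136 − b·203 = 749.81.
At (235, 954): z_contact = 96.3 + 26.1 + 749.81 = 872.2 m.
Depth below ground = 1117 − 872.2 = 245 m.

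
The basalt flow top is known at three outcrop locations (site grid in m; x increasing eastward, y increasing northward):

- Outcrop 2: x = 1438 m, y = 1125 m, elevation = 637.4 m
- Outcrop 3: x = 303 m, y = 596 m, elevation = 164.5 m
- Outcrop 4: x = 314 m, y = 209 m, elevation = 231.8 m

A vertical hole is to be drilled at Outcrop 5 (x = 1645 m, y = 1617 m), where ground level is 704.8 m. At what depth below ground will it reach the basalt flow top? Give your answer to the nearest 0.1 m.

44.4 m

Let the plane be z = a·x + b·y + c.
Outcrop 3−Outcrop 2: −1135a − 529b = −472.9;  Outcrop 4−Outcrop 2: −1124a − 916b = −405.6.
Solving gives a = 0.491197, b = −0.159940.
Then c = 637.4 − a·1438 − b·1125 = 110.99.
At (1645, 1617): z_contact = 808.02 − 258.62 + 110.99 = 660.39 m.
Depth below ground = 704.8 − 660.39 = 44.4 m.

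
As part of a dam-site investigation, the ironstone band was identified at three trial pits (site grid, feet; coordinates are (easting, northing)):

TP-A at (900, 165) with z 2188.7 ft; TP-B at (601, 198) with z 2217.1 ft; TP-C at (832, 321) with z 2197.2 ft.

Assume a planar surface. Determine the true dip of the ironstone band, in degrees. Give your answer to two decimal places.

5.40°

Two edge vectors: TP-A→TP-B = (-299, 33, 28.4), TP-A→TP-C = (-68, 156, 8.5).
Normal n = (TP-A→TP-B) × (TP-A→TP-C) = (-4149.9, 610.3, -44400).
So ∂z/∂E = −n_x/n_z = −0.09347 and ∂z/∂N = −n_y/n_z = 0.01375.
Gradient magnitude |∇z| = √(a² + b²) = √(0.00874 + 0.00019) = 0.09447.
True dip = arctan(0.09447) = 5.40°, dipping toward E (azimuth ≈ 098°).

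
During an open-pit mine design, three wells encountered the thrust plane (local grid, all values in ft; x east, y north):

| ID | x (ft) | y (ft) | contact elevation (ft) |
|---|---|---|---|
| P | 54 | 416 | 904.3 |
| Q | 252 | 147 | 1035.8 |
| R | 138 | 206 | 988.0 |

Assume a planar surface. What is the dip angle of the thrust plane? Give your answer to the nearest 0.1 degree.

21.6°

Let the plane be z = a·x + b·y + c.
Q−P: 198a − 269b = 131.5;  R−P: 84a − 210b = 83.7.
Solving gives a = 0.26863, b = −0.29112.
Gradient magnitude |∇z| = √(a² + b²) = √(0.07216 + 0.08475) = 0.39612.
True dip = arctan(0.39612) = 21.6°, dipping toward NW (azimuth ≈ 317°).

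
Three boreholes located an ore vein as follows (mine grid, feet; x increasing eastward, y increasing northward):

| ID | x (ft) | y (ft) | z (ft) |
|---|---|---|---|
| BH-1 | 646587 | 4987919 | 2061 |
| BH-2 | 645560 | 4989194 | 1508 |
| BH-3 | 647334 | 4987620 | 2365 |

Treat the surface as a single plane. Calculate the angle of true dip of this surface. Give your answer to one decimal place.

Let the plane be z = a·x + b·y + c.
BH-2−BH-1: −1027a + 1275b = −553;  BH-3−BH-1: 747a − 299b = 304.
Solving gives a = 0.34439, b = −0.15632.
Gradient magnitude |∇z| = √(a² + b²) = √(0.11860 + 0.02444) = 0.37821.
True dip = arctan(0.37821) = 20.7°, dipping toward WNW (azimuth ≈ 294°).

20.7°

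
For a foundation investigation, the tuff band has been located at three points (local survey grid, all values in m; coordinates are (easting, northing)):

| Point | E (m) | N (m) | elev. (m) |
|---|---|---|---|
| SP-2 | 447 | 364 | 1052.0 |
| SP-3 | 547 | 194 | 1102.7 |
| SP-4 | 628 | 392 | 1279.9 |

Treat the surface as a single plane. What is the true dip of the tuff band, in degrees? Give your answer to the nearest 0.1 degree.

51.6°

Two edge vectors: SP-2→SP-3 = (100, -170, 50.7), SP-2→SP-4 = (181, 28, 227.9).
Normal n = (SP-2→SP-3) × (SP-2→SP-4) = (-40162.6, -13613.3, 33570).
So ∂z/∂E = −n_x/n_z = 1.19638 and ∂z/∂N = −n_y/n_z = 0.40552.
Gradient magnitude |∇z| = √(a² + b²) = √(1.43133 + 0.16445) = 1.26324.
True dip = arctan(1.26324) = 51.6°, dipping toward WSW (azimuth ≈ 251°).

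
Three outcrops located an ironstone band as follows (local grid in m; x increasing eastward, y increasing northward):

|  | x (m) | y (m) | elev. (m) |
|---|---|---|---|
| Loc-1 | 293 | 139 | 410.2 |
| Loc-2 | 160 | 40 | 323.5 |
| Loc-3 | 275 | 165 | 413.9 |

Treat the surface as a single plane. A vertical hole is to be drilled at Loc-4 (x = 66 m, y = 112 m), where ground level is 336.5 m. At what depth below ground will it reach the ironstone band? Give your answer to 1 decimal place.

18.7 m

Two edge vectors: Loc-1→Loc-2 = (-133, -99, -86.7), Loc-1→Loc-3 = (-18, 26, 3.7).
Normal n = (Loc-1→Loc-2) × (Loc-1→Loc-3) = (1887.9, 2052.7, -5240).
So ∂z/∂x = −n_x/n_z = 0.36029 and ∂z/∂y = −n_y/n_z = 0.39174.
Intercept c from Loc-1: 410.2 − 105.56 − 54.45 = 250.18.
At (66, 112): z_contact = 23.78 + 43.87 + 250.18 = 317.84 m.
Depth below ground = 336.5 − 317.84 = 18.7 m.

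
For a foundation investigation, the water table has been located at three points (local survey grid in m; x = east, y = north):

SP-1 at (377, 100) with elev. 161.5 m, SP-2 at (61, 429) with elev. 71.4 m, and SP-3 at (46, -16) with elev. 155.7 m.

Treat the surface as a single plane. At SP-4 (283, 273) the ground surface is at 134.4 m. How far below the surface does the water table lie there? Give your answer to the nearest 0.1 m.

Two edge vectors: SP-1→SP-2 = (-316, 329, -90.1), SP-1→SP-3 = (-331, -116, -5.8).
Normal n = (SP-1→SP-2) × (SP-1→SP-3) = (-12359.8, 27990.3, 145555).
So ∂z/∂x = −n_x/n_z = 0.08491 and ∂z/∂y = −n_y/n_z = −0.19230.
Intercept c from SP-1: 161.5 − 32.01 + 19.23 = 148.72.
At (283, 273): z_contact = 24.03 − 52.50 + 148.72 = 120.25 m.
Depth below ground = 134.4 − 120.25 = 14.1 m.

14.1 m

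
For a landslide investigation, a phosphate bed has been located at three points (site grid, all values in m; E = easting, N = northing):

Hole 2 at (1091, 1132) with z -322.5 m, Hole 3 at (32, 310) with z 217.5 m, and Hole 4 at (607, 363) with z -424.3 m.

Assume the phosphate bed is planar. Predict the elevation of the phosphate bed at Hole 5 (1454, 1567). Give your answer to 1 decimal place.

-371.8 m

Two edge vectors: Hole 2→Hole 3 = (-1059, -822, 540), Hole 2→Hole 4 = (-484, -769, -101.8).
Normal n = (Hole 2→Hole 3) × (Hole 2→Hole 4) = (498939.6, -369166.2, 416523).
So ∂z/∂E = −n_x/n_z = −1.197868 and ∂z/∂N = −n_y/n_z = 0.886304.
Intercept c from Hole 2: -322.5 + 1306.87 − 1003.30 = −18.92.
At (1454, 1567): z = −1741.7 + 1388.8 − 18.92 = -371.8 m.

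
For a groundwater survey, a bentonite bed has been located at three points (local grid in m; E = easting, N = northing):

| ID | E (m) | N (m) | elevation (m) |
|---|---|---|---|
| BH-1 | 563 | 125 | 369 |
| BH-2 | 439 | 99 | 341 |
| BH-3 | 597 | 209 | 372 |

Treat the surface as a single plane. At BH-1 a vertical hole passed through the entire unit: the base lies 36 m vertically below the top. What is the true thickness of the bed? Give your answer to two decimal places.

Two edge vectors: BH-1→BH-2 = (-124, -26, -28), BH-1→BH-3 = (34, 84, 3).
Normal n = (BH-1→BH-2) × (BH-1→BH-3) = (2274, -580, -9532).
So ∂z/∂E = −n_x/n_z = 0.23856 and ∂z/∂N = −n_y/n_z = −0.06085.
|∇z| = √(a²+b²) = 0.24620, so dip δ = arctan(0.24620) = 13.83°.
True thickness = vertical thickness × cos δ = 36 × cos 13.83° = 34.96 m.

34.96 m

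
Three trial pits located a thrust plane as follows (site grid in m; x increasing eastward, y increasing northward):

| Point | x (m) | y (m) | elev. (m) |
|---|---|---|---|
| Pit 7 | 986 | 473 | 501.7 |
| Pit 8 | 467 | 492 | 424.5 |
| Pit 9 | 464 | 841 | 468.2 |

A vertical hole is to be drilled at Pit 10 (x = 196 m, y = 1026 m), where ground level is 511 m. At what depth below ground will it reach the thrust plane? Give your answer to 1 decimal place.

60.5 m

Two edge vectors: Pit 7→Pit 8 = (-519, 19, -77.2), Pit 7→Pit 9 = (-522, 368, -33.5).
Normal n = (Pit 7→Pit 8) × (Pit 7→Pit 9) = (27773.1, 22911.9, -181074).
So ∂z/∂x = −n_x/n_z = 0.153380 and ∂z/∂y = −n_y/n_z = 0.126533.
Intercept c from Pit 7: 501.7 − 151.23 − 59.85 = 290.62.
At (196, 1026): z_contact = 30.06 + 129.82 + 290.62 = 450.50 m.
Depth below ground = 511 − 450.50 = 60.5 m.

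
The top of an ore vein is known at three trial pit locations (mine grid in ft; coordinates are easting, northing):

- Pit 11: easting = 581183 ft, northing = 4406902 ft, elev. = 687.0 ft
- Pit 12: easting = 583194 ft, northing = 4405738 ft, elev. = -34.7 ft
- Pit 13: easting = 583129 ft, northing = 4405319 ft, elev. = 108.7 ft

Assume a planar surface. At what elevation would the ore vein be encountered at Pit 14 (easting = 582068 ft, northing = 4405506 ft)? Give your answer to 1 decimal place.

601.8 ft

Let the plane be z = a·easting + b·northing + c.
Pit 12−Pit 11: 2011a − 1164b = −721.7;  Pit 13−Pit 11: 1946a − 1583b = −578.3.
Solving gives a = −0.511081067, b = −0.262958784.
Then c = 687 − a·581183 − b·4406902 = 1456552.22.
At (582068, 4405506): z = −297483.9 − 1158466.5 + 1456552.22 = 601.8 ft.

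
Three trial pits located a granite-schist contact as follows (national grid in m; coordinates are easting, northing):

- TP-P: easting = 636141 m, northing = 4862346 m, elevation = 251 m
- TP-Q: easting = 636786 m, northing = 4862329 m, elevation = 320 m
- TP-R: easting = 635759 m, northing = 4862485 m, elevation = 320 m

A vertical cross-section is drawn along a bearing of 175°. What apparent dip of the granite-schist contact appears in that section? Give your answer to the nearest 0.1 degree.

Two edge vectors: TP-P→TP-Q = (645, -17, 69), TP-P→TP-R = (-382, 139, 69).
Normal n = (TP-P→TP-Q) × (TP-P→TP-R) = (-10764, -70863, 83161).
So ∂z/∂easting = −n_x/n_z = 0.12944 and ∂z/∂northing = −n_y/n_z = 0.85212.
Unit vector along 175° is (sin 175°, cos 175°) = (0.0872, -0.9962).
Slope in that direction = a·(0.0872) + b·(-0.9962) = −0.83759.
Apparent dip = arctan|0.83759| = 39.9° (true dip is 40.8°, so apparent ≤ true as expected).

39.9°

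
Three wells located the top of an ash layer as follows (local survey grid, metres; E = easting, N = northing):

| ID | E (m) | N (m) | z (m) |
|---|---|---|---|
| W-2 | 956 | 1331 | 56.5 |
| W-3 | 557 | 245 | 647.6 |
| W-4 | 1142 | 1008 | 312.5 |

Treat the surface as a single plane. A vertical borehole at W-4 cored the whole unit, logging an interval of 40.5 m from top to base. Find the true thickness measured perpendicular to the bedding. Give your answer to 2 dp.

33.29 m

Two edge vectors: W-2→W-3 = (-399, -1086, 591.1), W-2→W-4 = (186, -323, 256).
Normal n = (W-2→W-3) × (W-2→W-4) = (-87090.7, 212088.6, 330873).
So ∂z/∂E = −n_x/n_z = 0.26321 and ∂z/∂N = −n_y/n_z = −0.64100.
|∇z| = √(a²+b²) = 0.69294, so dip δ = arctan(0.69294) = 34.72°.
True thickness = vertical thickness × cos δ = 40.5 × cos 34.72° = 33.29 m.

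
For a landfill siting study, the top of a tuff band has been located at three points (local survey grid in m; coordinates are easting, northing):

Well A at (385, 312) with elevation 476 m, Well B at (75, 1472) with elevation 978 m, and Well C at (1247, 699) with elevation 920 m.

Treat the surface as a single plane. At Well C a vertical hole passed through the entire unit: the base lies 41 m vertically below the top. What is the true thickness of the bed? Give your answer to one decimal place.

Let the plane be z = a·easting + b·northing + c.
Well B−Well A: −310a + 1160b = 502;  Well C−Well A: 862a + 387b = 444.
Solving gives a = 0.28643, b = 0.50930.
|∇z| = √(a²+b²) = 0.58432, so dip δ = arctan(0.58432) = 30.30°.
True thickness = vertical thickness × cos δ = 41 × cos 30.30° = 35.4 m.

35.4 m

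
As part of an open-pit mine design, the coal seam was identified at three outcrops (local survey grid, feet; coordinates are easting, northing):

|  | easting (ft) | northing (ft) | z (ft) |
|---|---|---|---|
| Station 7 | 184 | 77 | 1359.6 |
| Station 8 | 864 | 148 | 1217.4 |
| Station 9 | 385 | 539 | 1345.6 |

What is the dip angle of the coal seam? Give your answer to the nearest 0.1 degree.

12.7°

Two edge vectors: Station 7→Station 8 = (680, 71, -142.2), Station 7→Station 9 = (201, 462, -14).
Normal n = (Station 7→Station 8) × (Station 7→Station 9) = (64702.4, -19062.2, 299889).
So ∂z/∂easting = −n_x/n_z = −0.21575 and ∂z/∂northing = −n_y/n_z = 0.06356.
Gradient magnitude |∇z| = √(a² + b²) = √(0.04655 + 0.00404) = 0.22492.
True dip = arctan(0.22492) = 12.7°, dipping toward ESE (azimuth ≈ 106°).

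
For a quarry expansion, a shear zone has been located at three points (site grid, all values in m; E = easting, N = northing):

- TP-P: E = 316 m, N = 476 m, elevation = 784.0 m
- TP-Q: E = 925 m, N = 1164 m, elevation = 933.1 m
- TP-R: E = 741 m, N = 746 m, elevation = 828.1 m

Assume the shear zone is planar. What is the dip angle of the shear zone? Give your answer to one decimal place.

16.5°

Let the plane be z = a·E + b·N + c.
TP-Q−TP-P: 609a + 688b = 149.1;  TP-R−TP-P: 425a + 270b = 44.1.
Solving gives a = −0.07749, b = 0.28531.
Gradient magnitude |∇z| = √(a² + b²) = √(0.00600 + 0.08140) = 0.29564.
True dip = arctan(0.29564) = 16.5°, dipping toward SSE (azimuth ≈ 165°).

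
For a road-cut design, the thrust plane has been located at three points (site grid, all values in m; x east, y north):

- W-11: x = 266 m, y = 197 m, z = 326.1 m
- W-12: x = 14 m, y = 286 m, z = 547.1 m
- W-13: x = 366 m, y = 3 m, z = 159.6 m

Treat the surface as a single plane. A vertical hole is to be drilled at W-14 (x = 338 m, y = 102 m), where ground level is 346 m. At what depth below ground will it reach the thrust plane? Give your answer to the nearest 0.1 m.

117.6 m

Two edge vectors: W-11→W-12 = (-252, 89, 221), W-11→W-13 = (100, -194, -166.5).
Normal n = (W-11→W-12) × (W-11→W-13) = (28055.5, -19858, 39988).
So ∂z/∂x = −n_x/n_z = −0.70160 and ∂z/∂y = −n_y/n_z = 0.49660.
Intercept c from W-11: 326.1 + 186.63 − 97.83 = 414.90.
At (338, 102): z_contact = −237.14 + 50.65 + 414.90 = 228.41 m.
Depth below ground = 346 − 228.41 = 117.6 m.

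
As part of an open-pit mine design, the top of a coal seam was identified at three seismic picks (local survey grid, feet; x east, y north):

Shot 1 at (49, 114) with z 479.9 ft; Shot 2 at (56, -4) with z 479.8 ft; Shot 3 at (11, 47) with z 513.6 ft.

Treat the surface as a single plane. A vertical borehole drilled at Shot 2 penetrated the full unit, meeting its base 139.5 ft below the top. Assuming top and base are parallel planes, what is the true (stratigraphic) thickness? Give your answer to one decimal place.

108.6 ft

Two edge vectors: Shot 1→Shot 2 = (7, -118, -0.1), Shot 1→Shot 3 = (-38, -67, 33.7).
Normal n = (Shot 1→Shot 2) × (Shot 1→Shot 3) = (-3983.3, -232.1, -4953).
So ∂z/∂x = −n_x/n_z = −0.80422 and ∂z/∂y = −n_y/n_z = −0.04686.
|∇z| = √(a²+b²) = 0.80558, so dip δ = arctan(0.80558) = 38.85°.
True thickness = vertical thickness × cos δ = 139.5 × cos 38.85° = 108.6 ft.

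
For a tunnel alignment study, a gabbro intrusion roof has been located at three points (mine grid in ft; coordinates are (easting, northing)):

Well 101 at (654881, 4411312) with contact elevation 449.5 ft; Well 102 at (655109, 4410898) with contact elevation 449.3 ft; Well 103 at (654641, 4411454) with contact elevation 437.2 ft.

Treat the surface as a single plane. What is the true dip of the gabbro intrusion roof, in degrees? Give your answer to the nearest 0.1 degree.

Two edge vectors: Well 101→Well 102 = (228, -414, -0.2), Well 101→Well 103 = (-240, 142, -12.3).
Normal n = (Well 101→Well 102) × (Well 101→Well 103) = (5120.6, 2852.4, -66984).
So ∂z/∂E = −n_x/n_z = 0.07645 and ∂z/∂N = −n_y/n_z = 0.04258.
Gradient magnitude |∇z| = √(a² + b²) = √(0.00584 + 0.00181) = 0.08751.
True dip = arctan(0.08751) = 5.0°, dipping toward WSW (azimuth ≈ 241°).

5.0°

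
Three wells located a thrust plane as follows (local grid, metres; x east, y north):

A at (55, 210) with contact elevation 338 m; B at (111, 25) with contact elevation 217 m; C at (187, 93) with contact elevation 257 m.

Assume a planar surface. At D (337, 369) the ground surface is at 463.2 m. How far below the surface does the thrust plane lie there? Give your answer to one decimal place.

36.5 m

Two edge vectors: A→B = (56, -185, -121), A→C = (132, -117, -81).
Normal n = (A→B) × (A→C) = (828, -11436, 17868).
So ∂z/∂x = −n_x/n_z = −0.04634 and ∂z/∂y = −n_y/n_z = 0.64003.
Intercept c from A: 338 + 2.55 − 134.41 = 206.14.
At (337, 369): z_contact = −15.62 + 236.17 + 206.14 = 426.70 m.
Depth below ground = 463.2 − 426.70 = 36.5 m.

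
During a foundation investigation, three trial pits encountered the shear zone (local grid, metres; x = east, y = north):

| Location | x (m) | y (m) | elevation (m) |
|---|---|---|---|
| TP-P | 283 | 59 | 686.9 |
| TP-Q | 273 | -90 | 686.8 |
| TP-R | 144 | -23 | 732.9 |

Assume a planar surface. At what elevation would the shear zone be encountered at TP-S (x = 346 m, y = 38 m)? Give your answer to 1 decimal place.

Two edge vectors: TP-P→TP-Q = (-10, -149, -0.1), TP-P→TP-R = (-139, -82, 46).
Normal n = (TP-P→TP-Q) × (TP-P→TP-R) = (-6862.2, 473.9, -19891).
So ∂z/∂x = −n_x/n_z = −0.34499 and ∂z/∂y = −n_y/n_z = 0.02382.
Intercept c from TP-P: 686.9 + 97.63 − 1.41 = 783.13.
At (346, 38): z = −119.4 + 0.9 + 783.13 = 664.7 m.

664.7 m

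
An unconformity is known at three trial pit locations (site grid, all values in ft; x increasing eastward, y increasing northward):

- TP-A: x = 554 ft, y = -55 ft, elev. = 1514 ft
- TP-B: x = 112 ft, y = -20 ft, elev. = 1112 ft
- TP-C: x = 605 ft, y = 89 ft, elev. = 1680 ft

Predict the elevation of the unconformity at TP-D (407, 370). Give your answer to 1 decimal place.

1714.3 ft

Let the plane be z = a·x + b·y + c.
TP-B−TP-A: −442a + 35b = −402;  TP-C−TP-A: 51a + 144b = 166.
Solving gives a = 0.97348, b = 0.80800.
Then c = 1514 − a·554 − b·-55 = 1019.13.
At (407, 370): z = 396.2 + 299.0 + 1019.13 = 1714.3 ft.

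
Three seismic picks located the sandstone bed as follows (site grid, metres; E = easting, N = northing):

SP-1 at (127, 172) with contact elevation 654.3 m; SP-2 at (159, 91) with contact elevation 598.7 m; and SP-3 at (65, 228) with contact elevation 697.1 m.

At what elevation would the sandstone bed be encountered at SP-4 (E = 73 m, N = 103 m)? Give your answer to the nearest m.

616 m

Let the plane be z = a·E + b·N + c.
SP-2−SP-1: 32a − 81b = −55.6;  SP-3−SP-1: −62a + 56b = 42.8.
Solving gives a = −0.10935, b = 0.64322.
Then c = 654.3 − a·127 − b·172 = 557.55.
At (73, 103): z = −8.0 + 66.3 + 557.55 = 615.8 m.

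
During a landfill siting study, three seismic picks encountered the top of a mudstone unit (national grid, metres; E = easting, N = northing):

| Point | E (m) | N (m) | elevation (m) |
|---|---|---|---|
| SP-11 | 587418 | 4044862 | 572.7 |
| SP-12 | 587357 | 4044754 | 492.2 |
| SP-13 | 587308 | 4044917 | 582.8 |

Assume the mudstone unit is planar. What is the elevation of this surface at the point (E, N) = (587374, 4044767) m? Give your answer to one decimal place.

504.0 m

Two edge vectors: SP-11→SP-12 = (-61, -108, -80.5), SP-11→SP-13 = (-110, 55, 10.1).
Normal n = (SP-11→SP-12) × (SP-11→SP-13) = (3336.7, 9471.1, -15235).
So ∂z/∂E = −n_x/n_z = 0.219015425 and ∂z/∂N = −n_y/n_z = 0.621667214.
Intercept c from SP-11: 572.7 − 128653.60 − 2514558.09 = −2642638.99.
At (587374, 4044767): z = 128644.0 + 2514499.0 − 2642638.99 = 504.0 m.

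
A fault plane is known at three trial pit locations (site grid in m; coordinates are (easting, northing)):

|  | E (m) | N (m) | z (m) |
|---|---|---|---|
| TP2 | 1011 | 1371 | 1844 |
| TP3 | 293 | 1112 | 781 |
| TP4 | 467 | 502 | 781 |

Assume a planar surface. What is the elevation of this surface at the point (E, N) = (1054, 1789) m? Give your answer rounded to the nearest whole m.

Two edge vectors: TP2→TP3 = (-718, -259, -1063), TP2→TP4 = (-544, -869, -1063).
Normal n = (TP2→TP3) × (TP2→TP4) = (-648430, -184962, 483046).
So ∂z/∂E = −n_x/n_z = 1.34238 and ∂z/∂N = −n_y/n_z = 0.38291.
Intercept c from TP2: 1844 − 1357.14 − 524.97 = −38.11.
At (1054, 1789): z = 1414.9 + 685.0 − 38.11 = 2061.8 m.

2062 m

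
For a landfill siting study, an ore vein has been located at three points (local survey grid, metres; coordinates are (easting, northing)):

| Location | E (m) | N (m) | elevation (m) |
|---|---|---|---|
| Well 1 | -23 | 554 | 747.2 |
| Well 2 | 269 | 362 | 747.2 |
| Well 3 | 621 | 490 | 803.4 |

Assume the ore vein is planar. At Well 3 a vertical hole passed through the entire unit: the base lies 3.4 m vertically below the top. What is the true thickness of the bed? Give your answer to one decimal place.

3.3 m

Two edge vectors: Well 1→Well 2 = (292, -192, 0), Well 1→Well 3 = (644, -64, 56.2).
Normal n = (Well 1→Well 2) × (Well 1→Well 3) = (-10790.4, -16410.4, 104960).
So ∂z/∂E = −n_x/n_z = 0.10280 and ∂z/∂N = −n_y/n_z = 0.15635.
|∇z| = √(a²+b²) = 0.18712, so dip δ = arctan(0.18712) = 10.60°.
True thickness = vertical thickness × cos δ = 3.4 × cos 10.60° = 3.3 m.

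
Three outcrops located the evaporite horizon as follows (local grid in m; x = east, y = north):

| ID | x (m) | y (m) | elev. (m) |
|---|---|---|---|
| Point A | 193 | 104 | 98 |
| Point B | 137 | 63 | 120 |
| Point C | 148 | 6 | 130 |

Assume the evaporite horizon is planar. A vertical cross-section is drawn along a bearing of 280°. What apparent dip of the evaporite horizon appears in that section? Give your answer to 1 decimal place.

10.8°

Let the plane be z = a·x + b·y + c.
Point B−Point A: −56a − 41b = 22;  Point C−Point A: −45a − 98b = 32.
Solving gives a = −0.23168, b = −0.22015.
Unit vector along 280° is (sin 280°, cos 280°) = (-0.9848, 0.1736).
Slope in that direction = a·(-0.9848) + b·(0.1736) = 0.18993.
Apparent dip = arctan|0.18993| = 10.8° (true dip is 17.7°, so apparent ≤ true as expected).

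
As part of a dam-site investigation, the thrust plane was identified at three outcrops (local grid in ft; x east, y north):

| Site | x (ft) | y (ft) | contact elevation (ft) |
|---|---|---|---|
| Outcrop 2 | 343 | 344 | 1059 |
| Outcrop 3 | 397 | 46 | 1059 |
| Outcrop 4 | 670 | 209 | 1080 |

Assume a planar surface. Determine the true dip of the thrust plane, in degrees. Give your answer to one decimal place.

4.0°

Let the plane be z = a·x + b·y + c.
Outcrop 3−Outcrop 2: 54a − 298b = 0;  Outcrop 4−Outcrop 2: 327a − 135b = 21.
Solving gives a = 0.06941, b = 0.01258.
Gradient magnitude |∇z| = √(a² + b²) = √(0.00482 + 0.00016) = 0.07054.
True dip = arctan(0.07054) = 4.0°, dipping toward W (azimuth ≈ 260°).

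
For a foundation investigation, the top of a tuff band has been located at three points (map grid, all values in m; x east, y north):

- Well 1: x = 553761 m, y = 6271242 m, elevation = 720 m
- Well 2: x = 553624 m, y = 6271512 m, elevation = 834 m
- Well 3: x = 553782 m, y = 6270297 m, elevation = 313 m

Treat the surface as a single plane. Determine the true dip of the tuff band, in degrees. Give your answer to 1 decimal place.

23.3°

Two edge vectors: Well 1→Well 2 = (-137, 270, 114), Well 1→Well 3 = (21, -945, -407).
Normal n = (Well 1→Well 2) × (Well 1→Well 3) = (-2160, -53365, 123795).
So ∂z/∂x = −n_x/n_z = 0.01745 and ∂z/∂y = −n_y/n_z = 0.43108.
Gradient magnitude |∇z| = √(a² + b²) = √(0.00030 + 0.18583) = 0.43143.
True dip = arctan(0.43143) = 23.3°, dipping toward S (azimuth ≈ 182°).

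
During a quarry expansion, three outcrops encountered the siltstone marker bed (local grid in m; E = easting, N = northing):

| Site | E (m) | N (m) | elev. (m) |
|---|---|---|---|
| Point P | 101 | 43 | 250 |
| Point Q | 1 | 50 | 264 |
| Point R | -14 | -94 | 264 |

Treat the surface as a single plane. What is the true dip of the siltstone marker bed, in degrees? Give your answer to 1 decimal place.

8.0°

Two edge vectors: Point P→Point Q = (-100, 7, 14), Point P→Point R = (-115, -137, 14).
Normal n = (Point P→Point Q) × (Point P→Point R) = (2016, -210, 14505).
So ∂z/∂E = −n_x/n_z = −0.13899 and ∂z/∂N = −n_y/n_z = 0.01448.
Gradient magnitude |∇z| = √(a² + b²) = √(0.01932 + 0.00021) = 0.13974.
True dip = arctan(0.13974) = 8.0°, dipping toward E (azimuth ≈ 096°).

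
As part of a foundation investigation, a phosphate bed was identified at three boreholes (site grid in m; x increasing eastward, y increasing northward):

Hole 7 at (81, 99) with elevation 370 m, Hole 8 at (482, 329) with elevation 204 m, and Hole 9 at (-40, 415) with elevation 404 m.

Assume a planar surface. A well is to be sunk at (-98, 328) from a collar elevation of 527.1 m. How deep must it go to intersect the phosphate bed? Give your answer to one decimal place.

96.8 m

Two edge vectors: Hole 7→Hole 8 = (401, 230, -166), Hole 7→Hole 9 = (-121, 316, 34).
Normal n = (Hole 7→Hole 8) × (Hole 7→Hole 9) = (60276, 6452, 154546).
So ∂z/∂x = −n_x/n_z = −0.39002 and ∂z/∂y = −n_y/n_z = −0.04175.
Intercept c from Hole 7: 370 + 31.59 + 4.13 = 405.72.
At (-98, 328): z_contact = 38.22 − 13.69 + 405.72 = 430.25 m.
Depth below ground = 527.1 − 430.25 = 96.8 m.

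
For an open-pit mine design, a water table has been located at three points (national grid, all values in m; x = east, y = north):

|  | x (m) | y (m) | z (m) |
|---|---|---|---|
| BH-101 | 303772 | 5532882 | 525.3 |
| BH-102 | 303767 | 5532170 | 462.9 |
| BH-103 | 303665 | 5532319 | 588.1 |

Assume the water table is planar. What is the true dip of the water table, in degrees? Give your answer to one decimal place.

47.5°

Two edge vectors: BH-101→BH-102 = (-5, -712, -62.4), BH-101→BH-103 = (-107, -563, 62.8).
Normal n = (BH-101→BH-102) × (BH-101→BH-103) = (-79844.8, 6990.8, -73369).
So ∂z/∂x = −n_x/n_z = −1.08826 and ∂z/∂y = −n_y/n_z = 0.09528.
Gradient magnitude |∇z| = √(a² + b²) = √(1.18432 + 0.00908) = 1.09243.
True dip = arctan(1.09243) = 47.5°, dipping toward E (azimuth ≈ 095°).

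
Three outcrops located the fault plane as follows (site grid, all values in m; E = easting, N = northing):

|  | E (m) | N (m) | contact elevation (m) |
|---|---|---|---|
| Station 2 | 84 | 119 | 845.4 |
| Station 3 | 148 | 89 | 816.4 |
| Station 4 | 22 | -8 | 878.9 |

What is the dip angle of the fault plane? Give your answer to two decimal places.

Two edge vectors: Station 2→Station 3 = (64, -30, -29), Station 2→Station 4 = (-62, -127, 33.5).
Normal n = (Station 2→Station 3) × (Station 2→Station 4) = (-4688, -346, -9988).
So ∂z/∂E = −n_x/n_z = −0.46936 and ∂z/∂N = −n_y/n_z = −0.03464.
Gradient magnitude |∇z| = √(a² + b²) = √(0.22030 + 0.00120) = 0.47064.
True dip = arctan(0.47064) = 25.20°, dipping toward E (azimuth ≈ 086°).

25.20°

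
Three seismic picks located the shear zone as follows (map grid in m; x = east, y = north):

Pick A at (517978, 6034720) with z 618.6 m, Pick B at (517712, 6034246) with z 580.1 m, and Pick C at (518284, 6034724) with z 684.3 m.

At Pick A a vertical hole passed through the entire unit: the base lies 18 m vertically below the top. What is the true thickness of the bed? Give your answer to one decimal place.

17.6 m

Let the plane be z = a·x + b·y + c.
Pick B−Pick A: −266a − 474b = −38.5;  Pick C−Pick A: 306a + 4b = 65.7.
Solving gives a = 0.21522, b = −0.03956.
|∇z| = √(a²+b²) = 0.21883, so dip δ = arctan(0.21883) = 12.34°.
True thickness = vertical thickness × cos δ = 18 × cos 12.34° = 17.6 m.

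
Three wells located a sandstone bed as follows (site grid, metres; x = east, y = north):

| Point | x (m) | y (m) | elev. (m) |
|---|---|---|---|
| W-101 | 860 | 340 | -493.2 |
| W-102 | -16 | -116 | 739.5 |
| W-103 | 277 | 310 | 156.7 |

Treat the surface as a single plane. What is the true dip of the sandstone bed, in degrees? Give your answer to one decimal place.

Two edge vectors: W-101→W-102 = (-876, -456, 1232.7), W-101→W-103 = (-583, -30, 649.9).
Normal n = (W-101→W-102) × (W-101→W-103) = (-259373.4, -149351.7, -239568).
So ∂z/∂x = −n_x/n_z = −1.08267 and ∂z/∂y = −n_y/n_z = −0.62342.
Gradient magnitude |∇z| = √(a² + b²) = √(1.17218 + 0.38865) = 1.24933.
True dip = arctan(1.24933) = 51.3°, dipping toward ENE (azimuth ≈ 060°).

51.3°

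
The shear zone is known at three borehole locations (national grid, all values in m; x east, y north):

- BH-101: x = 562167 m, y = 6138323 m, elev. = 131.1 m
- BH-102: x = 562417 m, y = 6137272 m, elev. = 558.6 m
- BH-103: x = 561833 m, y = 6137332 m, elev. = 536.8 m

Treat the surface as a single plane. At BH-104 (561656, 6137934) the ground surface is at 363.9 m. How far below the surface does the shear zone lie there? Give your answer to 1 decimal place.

Let the plane be z = a·x + b·y + c.
BH-102−BH-101: 250a − 1051b = 427.5;  BH-103−BH-101: −334a − 991b = 405.7.
Solving gives a = −0.004572934, b = −0.407843229.
Then c = 131.1 − a·562167 − b·6138323 = 2506175.33.
At (561656, 6137934): z_contact = −2568.42 − 2503314.82 + 2506175.33 = 292.09 m.
Depth below ground = 363.9 − 292.09 = 71.8 m.

71.8 m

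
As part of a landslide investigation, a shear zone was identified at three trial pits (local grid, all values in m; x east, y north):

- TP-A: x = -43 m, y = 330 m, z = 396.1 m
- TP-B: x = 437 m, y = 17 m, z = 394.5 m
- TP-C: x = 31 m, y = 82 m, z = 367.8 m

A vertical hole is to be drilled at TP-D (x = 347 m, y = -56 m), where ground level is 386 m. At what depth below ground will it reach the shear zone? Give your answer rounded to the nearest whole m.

Two edge vectors: TP-A→TP-B = (480, -313, -1.6), TP-A→TP-C = (74, -248, -28.3).
Normal n = (TP-A→TP-B) × (TP-A→TP-C) = (8461.1, 13465.6, -95878).
So ∂z/∂x = −n_x/n_z = 0.08825 and ∂z/∂y = −n_y/n_z = 0.14045.
Intercept c from TP-A: 396.1 + 3.79 − 46.35 = 353.55.
At (347, -56): z_contact = 30.6 − 7.9 + 353.55 = 376.3 m.
Depth below ground = 386 − 376.3 = 10 m.

10 m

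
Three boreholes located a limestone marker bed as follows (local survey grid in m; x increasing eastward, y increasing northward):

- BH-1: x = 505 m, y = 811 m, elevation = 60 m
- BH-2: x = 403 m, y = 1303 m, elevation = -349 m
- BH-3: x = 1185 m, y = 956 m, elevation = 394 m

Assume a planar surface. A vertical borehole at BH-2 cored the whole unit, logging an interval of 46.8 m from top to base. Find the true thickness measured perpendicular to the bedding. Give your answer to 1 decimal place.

34.0 m

Let the plane be z = a·x + b·y + c.
BH-2−BH-1: −102a + 492b = −409;  BH-3−BH-1: 680a + 145b = 334.
Solving gives a = 0.64014, b = −0.69859.
|∇z| = √(a²+b²) = 0.94753, so dip δ = arctan(0.94753) = 43.46°.
True thickness = vertical thickness × cos δ = 46.8 × cos 43.46° = 34.0 m.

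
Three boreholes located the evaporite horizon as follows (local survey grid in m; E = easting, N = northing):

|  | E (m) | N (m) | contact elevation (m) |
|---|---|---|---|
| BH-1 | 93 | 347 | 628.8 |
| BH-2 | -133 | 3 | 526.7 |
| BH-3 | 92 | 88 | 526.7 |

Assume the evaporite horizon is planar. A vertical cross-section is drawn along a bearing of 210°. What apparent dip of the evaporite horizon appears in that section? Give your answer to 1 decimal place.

15.0°

Let the plane be z = a·E + b·N + c.
BH-2−BH-1: −226a − 344b = −102.1;  BH-3−BH-1: −1a − 259b = −102.1.
Solving gives a = −0.14914, b = 0.39478.
Unit vector along 210° is (sin 210°, cos 210°) = (-0.5000, -0.8660).
Slope in that direction = a·(-0.5000) + b·(-0.8660) = −0.26732.
Apparent dip = arctan|0.26732| = 15.0° (true dip is 22.9°, so apparent ≤ true as expected).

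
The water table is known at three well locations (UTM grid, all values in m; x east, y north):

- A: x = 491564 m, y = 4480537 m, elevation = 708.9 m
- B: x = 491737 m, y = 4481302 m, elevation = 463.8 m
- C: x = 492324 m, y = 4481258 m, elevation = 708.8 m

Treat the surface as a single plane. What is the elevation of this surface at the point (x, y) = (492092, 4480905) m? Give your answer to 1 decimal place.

763.0 m

Let the plane be z = a·x + b·y + c.
B−A: 173a + 765b = −245.1;  C−A: 760a + 721b = −0.1.
Solving gives a = 0.386803951, b = −0.407865469.
Then c = 708.9 − a·491564 − b·4480537 = 1638026.33.
At (492092, 4480905): z = 190343.1 − 1827606.4 + 1638026.33 = 763.0 m.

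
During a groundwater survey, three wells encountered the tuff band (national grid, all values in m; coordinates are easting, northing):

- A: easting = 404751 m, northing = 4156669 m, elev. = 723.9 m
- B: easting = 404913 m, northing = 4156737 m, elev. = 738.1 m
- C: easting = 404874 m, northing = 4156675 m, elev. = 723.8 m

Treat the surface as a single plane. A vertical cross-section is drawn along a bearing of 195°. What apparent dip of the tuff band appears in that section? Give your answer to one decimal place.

12.8°

Let the plane be z = a·easting + b·northing + c.
B−A: 162a + 68b = 14.2;  C−A: 123a + 6b = −0.1.
Solving gives a = −0.01245, b = 0.23847.
Unit vector along 195° is (sin 195°, cos 195°) = (-0.2588, -0.9659).
Slope in that direction = a·(-0.2588) + b·(-0.9659) = −0.22713.
Apparent dip = arctan|0.22713| = 12.8° (true dip is 13.4°, so apparent ≤ true as expected).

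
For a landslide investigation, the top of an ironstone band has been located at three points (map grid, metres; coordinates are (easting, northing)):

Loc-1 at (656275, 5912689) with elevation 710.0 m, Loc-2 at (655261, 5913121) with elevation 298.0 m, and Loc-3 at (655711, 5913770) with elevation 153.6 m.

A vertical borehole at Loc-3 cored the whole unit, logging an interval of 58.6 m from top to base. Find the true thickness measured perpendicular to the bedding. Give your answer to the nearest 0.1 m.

53.3 m

Two edge vectors: Loc-1→Loc-2 = (-1014, 432, -412), Loc-1→Loc-3 = (-564, 1081, -556.4).
Normal n = (Loc-1→Loc-2) × (Loc-1→Loc-3) = (205007.2, -331821.6, -852486).
So ∂z/∂E = −n_x/n_z = 0.24048 and ∂z/∂N = −n_y/n_z = −0.38924.
|∇z| = √(a²+b²) = 0.45754, so dip δ = arctan(0.45754) = 24.59°.
True thickness = vertical thickness × cos δ = 58.6 × cos 24.59° = 53.3 m.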